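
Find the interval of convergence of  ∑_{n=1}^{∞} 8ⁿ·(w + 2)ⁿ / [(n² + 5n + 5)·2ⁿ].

The ratio of consecutive coefficients is [(n² + 5n + 5)/((n+1)² + 5(n+1) + 5)] · 8/2 → 4.
The series converges when 4 · |w + 2| < 1, giving R = 1/4.
Check w = -7/4: the series is dominated by a constant times Σ 1/n², which converges (p = 2 > 1).
When w = -9/4, absolute convergence follows by limit comparison with Σ 1/n².

[-9/4, -7/4]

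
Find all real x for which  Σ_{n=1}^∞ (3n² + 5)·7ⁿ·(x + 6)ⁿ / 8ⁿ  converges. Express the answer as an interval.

(-50/7, -34/7)

By the ratio test, |a_{n+1}/a_n| = [(3(n+1)² + 5)/(3n² + 5)] · 7/8 → 7/8.
The series converges when 7/8 · |x + 6| < 1, giving R = 8/7.
Check x = -34/7: the terms do not tend to 0, so the series diverges.
Endpoint x = -50/7: the n-th term does not approach 0; divergence by the term test.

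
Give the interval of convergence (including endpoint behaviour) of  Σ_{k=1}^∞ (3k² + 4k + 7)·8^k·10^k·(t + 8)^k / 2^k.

Apply the ratio test: |a_{k+1}| / |a_k| = [(3(k+1)² + 4(k+1) + 7)/(3k² + 4k + 7)] · 8·10/2, which tends to 40 as k → ∞.
The series converges when 40 · |t + 8| < 1, giving R = 1/40.
At t = -319/40: the terms do not tend to 0, so the series diverges.
At t = -321/40: the terms do not tend to 0, so the series diverges.

(-321/40, -319/40)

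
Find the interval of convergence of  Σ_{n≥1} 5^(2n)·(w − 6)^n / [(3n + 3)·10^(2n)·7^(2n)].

Ratio test: |a_{n+1}/a_n| = [(3n + 3)/(3(n+1) + 3)] · 25/(100·49) → 1/196 as n → ∞.
Thus R = 1/(1/196) = 196.
Endpoint w = 202: the terms behave like c/n; limit comparison with the harmonic series gives divergence.
At w = -190: an alternating series whose terms decrease to 0 in absolute value, so it converges by the Leibniz criterion.

[-190, 202)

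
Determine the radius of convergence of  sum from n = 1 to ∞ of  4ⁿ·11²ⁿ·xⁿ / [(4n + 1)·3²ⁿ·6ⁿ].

R = 27/242

Apply the ratio test: |a_{n+1}| / |a_n| = [(4n + 1)/(4(n+1) + 1)] · 4·121/(9·6), which tends to 242/27 as n → ∞.
Convergence for |x| · 242/27 < 1, i.e. |x| < 27/242. So R = 27/242.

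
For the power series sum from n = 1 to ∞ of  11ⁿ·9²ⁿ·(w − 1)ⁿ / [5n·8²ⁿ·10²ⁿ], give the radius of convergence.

R = 6400/891

Ratio test: |a_{n+1}/a_n| = [5n/5(n+1)] · 11·81/(64·100) → 891/6400 as n → ∞.
Hence the series converges for |w − 1| < 1/(891/6400) = 6400/891, so the radius of convergence is 6400/891.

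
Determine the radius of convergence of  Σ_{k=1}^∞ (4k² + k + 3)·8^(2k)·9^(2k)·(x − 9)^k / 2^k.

R = 1/2592

The ratio of consecutive coefficients is [(4(k+1)² + (k+1) + 3)/(4k² + k + 3)] · 64·81/2 → 2592.
Thus R = 1/(2592) = 1/2592.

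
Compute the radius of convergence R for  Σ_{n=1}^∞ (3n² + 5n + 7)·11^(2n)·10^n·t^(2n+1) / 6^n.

R = √15/55

The ratio of consecutive coefficients is [(3(n+1)² + 5(n+1) + 7)/(3n² + 5n + 7)] · 121·10/6 → 605/3.
Writing y = t², the series in y has radius 3/605, so |t| < √(3/605) and R = √15/55.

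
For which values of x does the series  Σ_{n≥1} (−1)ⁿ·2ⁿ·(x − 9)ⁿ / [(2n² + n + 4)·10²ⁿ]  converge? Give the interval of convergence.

Apply the ratio test: |a_{n+1}| / |a_n| = [(2n² + n + 4)/(2(n+1)² + (n+1) + 4)] · 2/100, which tends to 1/50 as n → ∞.
The series converges when 1/50 · |x − 9| < 1, giving R = 50.
When x = 59, the series is dominated by a constant times Σ 1/n², which converges (p = 2 > 1).
At x = -41: absolute convergence follows by limit comparison with Σ 1/n².

[-41, 59]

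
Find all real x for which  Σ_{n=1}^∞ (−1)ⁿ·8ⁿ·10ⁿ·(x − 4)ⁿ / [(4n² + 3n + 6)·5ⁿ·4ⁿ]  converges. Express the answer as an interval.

Ratio test: |a_{n+1}/a_n| = [(4n² + 3n + 6)/(4(n+1)² + 3(n+1) + 6)] · 8·10/(5·4) → 4 as n → ∞.
The series converges when 4 · |x − 4| < 1, giving R = 1/4.
When x = 17/4, the series is dominated by a constant times Σ 1/n², which converges (p = 2 > 1).
Check x = 15/4: the series is dominated by a constant times Σ 1/n², which converges (p = 2 > 1).

[15/4, 17/4]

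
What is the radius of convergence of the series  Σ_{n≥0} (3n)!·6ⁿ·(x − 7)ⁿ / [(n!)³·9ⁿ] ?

R = 1/18

Apply the ratio test: |a_{n+1}| / |a_n| = (3n+1)·(3n+2)·(3n+3)/(n+1)³ · 6/9, which tends to 18 as n → ∞.
Thus R = 1/(18) = 1/18.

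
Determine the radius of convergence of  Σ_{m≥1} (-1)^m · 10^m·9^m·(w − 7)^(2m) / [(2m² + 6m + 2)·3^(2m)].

By the ratio test, |a_{m+1}/a_m| = [(2m² + 6m + 2)/(2(m+1)² + 6(m+1) + 2)] · 10·9/9 → 10.
Since the exponent of (w − 7) increases by 2 each term, convergence requires |w − 7|² < 1/10, hence R = √10/10.

R = √10/10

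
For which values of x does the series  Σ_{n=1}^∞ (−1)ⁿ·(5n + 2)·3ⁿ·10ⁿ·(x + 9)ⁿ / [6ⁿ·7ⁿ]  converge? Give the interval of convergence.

(-52/5, -38/5)

Ratio test: |a_{n+1}/a_n| = [(5(n+1) + 2)/(5n + 2)] · 3·10/(6·7) → 5/7 as n → ∞.
Hence the series converges for |x + 9| < 1/(5/7) = 7/5, so the radius of convergence is 7/5.
Endpoint x = -38/5: the n-th term does not approach 0; divergence by the term test.
At x = -52/5: the n-th term does not approach 0; divergence by the term test.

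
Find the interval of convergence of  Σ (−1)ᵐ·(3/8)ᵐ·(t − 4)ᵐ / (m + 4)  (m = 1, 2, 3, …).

(4/3, 20/3]

Apply the ratio test: |a_{m+1}| / |a_m| = [(m + 4)/((m+1) + 4)] · 3/8, which tends to 3/8 as m → ∞.
The series converges when 3/8 · |t − 4| < 1, giving R = 8/3.
Endpoint t = 20/3: convergence follows from the alternating series test (terms decrease monotonically to 0).
At t = 4/3: the terms behave like c/m; limit comparison with the harmonic series gives divergence.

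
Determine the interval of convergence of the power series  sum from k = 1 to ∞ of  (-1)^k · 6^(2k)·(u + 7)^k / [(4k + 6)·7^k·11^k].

(-329/36, -175/36]

By the ratio test, |a_{k+1}/a_k| = [(4k + 6)/(4(k+1) + 6)] · 36/(7·11) → 36/77.
Convergence for |u + 7| · 36/77 < 1, i.e. |u + 7| < 77/36. So R = 77/36.
Endpoint u = -175/36: an alternating series whose terms decrease to 0 in absolute value, so it converges by the Leibniz criterion.
When u = -329/36, the terms behave like c/k; limit comparison with the harmonic series gives divergence.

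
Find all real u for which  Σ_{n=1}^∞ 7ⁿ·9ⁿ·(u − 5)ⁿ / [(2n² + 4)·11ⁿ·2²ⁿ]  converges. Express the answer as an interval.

[271/63, 359/63]

The ratio of consecutive coefficients is [(2n² + 4)/(2(n+1)² + 4)] · 7·9/(11·4) → 63/44.
Thus R = 1/(63/44) = 44/63.
Check u = 359/63: absolute convergence follows by limit comparison with Σ 1/n².
Check u = 271/63: absolute convergence follows by limit comparison with Σ 1/n².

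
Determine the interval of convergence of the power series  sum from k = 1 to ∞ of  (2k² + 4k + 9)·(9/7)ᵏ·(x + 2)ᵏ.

Apply the ratio test: |a_{k+1}| / |a_k| = [(2(k+1)² + 4(k+1) + 9)/(2k² + 4k + 9)] · 9/7, which tends to 9/7 as k → ∞.
Thus R = 1/(9/7) = 7/9.
At x = -11/9: the terms have absolute value of order k², which does not tend to 0, so the series diverges by the divergence test.
When x = -25/9, the terms do not tend to 0, so the series diverges.

(-25/9, -11/9)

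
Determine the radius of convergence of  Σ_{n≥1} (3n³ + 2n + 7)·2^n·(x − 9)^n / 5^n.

R = 5/2

Ratio test: |a_{n+1}/a_n| = [(3(n+1)³ + 2(n+1) + 7)/(3n³ + 2n + 7)] · 2/5 → 2/5 as n → ∞.
Convergence for |x − 9| · 2/5 < 1, i.e. |x − 9| < 5/2. So R = 5/2.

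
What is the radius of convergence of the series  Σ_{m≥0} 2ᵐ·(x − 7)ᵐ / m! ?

By the ratio test, |a_{m+1}/a_m| = 2 · 1/(m+1) → 0.
Since the limit is 0 < 1 for every x, the series converges on all of ℝ and R = ∞.

R = ∞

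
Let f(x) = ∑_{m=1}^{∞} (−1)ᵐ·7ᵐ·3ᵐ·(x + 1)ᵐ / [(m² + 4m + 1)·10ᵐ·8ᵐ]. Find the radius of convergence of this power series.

Apply the ratio test: |a_{m+1}| / |a_m| = [(m² + 4m + 1)/((m+1)² + 4(m+1) + 1)] · 7·3/(10·8), which tends to 21/80 as m → ∞.
Convergence for |x + 1| · 21/80 < 1, i.e. |x + 1| < 80/21. So R = 80/21.

R = 80/21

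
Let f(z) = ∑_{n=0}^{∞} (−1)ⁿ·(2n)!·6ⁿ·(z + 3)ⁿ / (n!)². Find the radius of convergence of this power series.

R = 1/24

Ratio test: |a_{n+1}/a_n| = (2n+1)·(2n+2)/(n+1)² · 6 → 24 as n → ∞.
Convergence for |z + 3| · 24 < 1, i.e. |z + 3| < 1/24. So R = 1/24.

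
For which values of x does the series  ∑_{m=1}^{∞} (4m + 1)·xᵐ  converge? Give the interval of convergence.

(-1, 1)

Apply the ratio test: |a_{m+1}| / |a_m| = (4(m+1) + 1)/(4m + 1), which tends to 1 as m → ∞.
So the series converges when |x| < 1 and diverges when |x| > 1; R = 1.
Endpoint x = 1: the m-th term does not approach 0; divergence by the term test.
At x = -1: the terms do not tend to 0, so the series diverges.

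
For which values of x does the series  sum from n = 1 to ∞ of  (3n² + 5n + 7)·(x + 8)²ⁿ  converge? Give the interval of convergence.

(-9, -7)

The ratio of consecutive coefficients is (3(n+1)² + 5(n+1) + 7)/(3n² + 5n + 7) → 1.
Successive powers of (x + 8) differ by 2, so the series converges when |x + 8|² · 1 < 1, i.e. |x + 8| < √(1) = 1. So R = 1.
When x = -7, the terms do not tend to 0, so the series diverges.
Check x = -9: the n-th term does not approach 0; divergence by the term test.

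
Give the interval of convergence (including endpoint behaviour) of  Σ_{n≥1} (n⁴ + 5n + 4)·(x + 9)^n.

Ratio test: |a_{n+1}/a_n| = ((n+1)⁴ + 5(n+1) + 4)/(n⁴ + 5n + 4) → 1 as n → ∞.
Convergence for |x + 9| < 1, so R = 1.
Check x = -8: the n-th term does not approach 0; divergence by the term test.
Check x = -10: the terms have absolute value of order n⁴, which does not tend to 0, so the series diverges by the divergence test.

(-10, -8)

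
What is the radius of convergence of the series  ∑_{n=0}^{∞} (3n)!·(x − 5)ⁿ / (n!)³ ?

Apply the ratio test: |a_{n+1}| / |a_n| = (3n+1)·(3n+2)·(3n+3)/(n+1)³, which tends to 27 as n → ∞.
Hence the series converges for |x − 5| < 1/(27) = 1/27, so the radius of convergence is 1/27.

R = 1/27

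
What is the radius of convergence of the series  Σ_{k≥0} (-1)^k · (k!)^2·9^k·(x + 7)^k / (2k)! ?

R = 4/9

Apply the ratio test: |a_{k+1}| / |a_k| = (k+1)²/[(2k+1)·(2k+2)] · 9, which tends to 9/4 as k → ∞.
Thus R = 1/(9/4) = 4/9.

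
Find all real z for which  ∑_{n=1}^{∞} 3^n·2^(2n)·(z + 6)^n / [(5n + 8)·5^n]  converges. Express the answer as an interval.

By the ratio test, |a_{n+1}/a_n| = [(5n + 8)/(5(n+1) + 8)] · 3·4/5 → 12/5.
Convergence for |z + 6| · 12/5 < 1, i.e. |z + 6| < 5/12. So R = 5/12.
When z = -67/12, the terms are asymptotic to a nonzero constant times 1/n, so the series diverges by limit comparison with Σ 1/n.
At z = -77/12: the terms alternate in sign and decrease monotonically to 0 in absolute value (size ~ c/n), so the alternating series test gives convergence.

[-77/12, -67/12)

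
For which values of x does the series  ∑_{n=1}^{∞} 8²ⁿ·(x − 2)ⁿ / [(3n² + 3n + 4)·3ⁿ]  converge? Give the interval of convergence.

Ratio test: |a_{n+1}/a_n| = [(3n² + 3n + 4)/(3(n+1)² + 3(n+1) + 4)] · 64/3 → 64/3 as n → ∞.
Convergence for |x − 2| · 64/3 < 1, i.e. |x − 2| < 3/64. So R = 3/64.
Check x = 131/64: the series is dominated by a constant times Σ 1/n², which converges (p = 2 > 1).
At x = 125/64: the series is dominated by a constant times Σ 1/n², which converges (p = 2 > 1).

[125/64, 131/64]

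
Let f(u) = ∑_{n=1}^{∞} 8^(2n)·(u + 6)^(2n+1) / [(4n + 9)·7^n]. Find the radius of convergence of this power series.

R = √7/8

The ratio of consecutive coefficients is [(4n + 9)/(4(n+1) + 9)] · 64/7 → 64/7.
Successive powers of (u + 6) differ by 2, so the series converges when |u + 6|² · 64/7 < 1, i.e. |u + 6| < √(7/64). So R = √7/8.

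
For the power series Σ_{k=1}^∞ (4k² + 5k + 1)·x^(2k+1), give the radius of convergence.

R = 1

Ratio test: |a_{k+1}/a_k| = (4(k+1)² + 5(k+1) + 1)/(4k² + 5k + 1) → 1 as k → ∞.
Since the exponent of x increases by 2 each term, convergence requires |x|² < 1, hence R = 1.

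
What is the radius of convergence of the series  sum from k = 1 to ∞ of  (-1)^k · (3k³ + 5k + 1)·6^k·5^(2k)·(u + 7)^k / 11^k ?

By the ratio test, |a_{k+1}/a_k| = [(3(k+1)³ + 5(k+1) + 1)/(3k³ + 5k + 1)] · 6·25/11 → 150/11.
Convergence for |u + 7| · 150/11 < 1, i.e. |u + 7| < 11/150. So R = 11/150.

R = 11/150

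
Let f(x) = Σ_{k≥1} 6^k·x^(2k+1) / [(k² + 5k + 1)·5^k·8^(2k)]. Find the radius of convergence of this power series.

R = 4√30/3

By the ratio test, |a_{k+1}/a_k| = [(k² + 5k + 1)/((k+1)² + 5(k+1) + 1)] · 6/(5·64) → 3/160.
Successive powers of x differ by 2, so the series converges when |x|² · 3/160 < 1, i.e. |x| < √(160/3). So R = 4√30/3.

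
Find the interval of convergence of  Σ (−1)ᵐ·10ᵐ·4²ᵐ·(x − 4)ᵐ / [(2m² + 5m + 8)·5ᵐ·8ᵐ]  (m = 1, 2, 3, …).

[15/4, 17/4]

Apply the ratio test: |a_{m+1}| / |a_m| = [(2m² + 5m + 8)/(2(m+1)² + 5(m+1) + 8)] · 10·16/(5·8), which tends to 4 as m → ∞.
Convergence for |x − 4| · 4 < 1, i.e. |x − 4| < 1/4. So R = 1/4.
Endpoint x = 17/4: absolute convergence follows by limit comparison with Σ 1/m².
At x = 15/4: the terms are on the order of 1/m², so the series converges absolutely by comparison with the p-series (p = 2 > 1).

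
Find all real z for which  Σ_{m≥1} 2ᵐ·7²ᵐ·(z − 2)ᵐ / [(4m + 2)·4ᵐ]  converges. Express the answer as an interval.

[96/49, 100/49)

Ratio test: |a_{m+1}/a_m| = [(4m + 2)/(4(m+1) + 2)] · 2·49/4 → 49/2 as m → ∞.
Convergence for |z − 2| · 49/2 < 1, i.e. |z − 2| < 2/49. So R = 2/49.
When z = 100/49, the terms are asymptotic to a nonzero constant times 1/m, so the series diverges by limit comparison with Σ 1/m.
When z = 96/49, an alternating series whose terms decrease to 0 in absolute value, so it converges by the Leibniz criterion.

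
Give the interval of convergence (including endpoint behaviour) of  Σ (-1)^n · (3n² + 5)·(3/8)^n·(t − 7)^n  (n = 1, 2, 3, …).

(13/3, 29/3)

By the ratio test, |a_{n+1}/a_n| = [(3(n+1)² + 5)/(3n² + 5)] · 3/8 → 3/8.
Hence the series converges for |t − 7| < 1/(3/8) = 8/3, so the radius of convergence is 8/3.
When t = 29/3, the terms have absolute value of order n², which does not tend to 0, so the series diverges by the divergence test.
Check t = 13/3: the terms have absolute value of order n², which does not tend to 0, so the series diverges by the divergence test.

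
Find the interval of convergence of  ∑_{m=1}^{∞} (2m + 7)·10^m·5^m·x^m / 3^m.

(-3/50, 3/50)

By the ratio test, |a_{m+1}/a_m| = [(2(m+1) + 7)/(2m + 7)] · 10·5/3 → 50/3.
Thus R = 1/(50/3) = 3/50.
When x = 3/50, the terms have absolute value of order m, which does not tend to 0, so the series diverges by the divergence test.
Endpoint x = -3/50: the m-th term does not approach 0; divergence by the term test.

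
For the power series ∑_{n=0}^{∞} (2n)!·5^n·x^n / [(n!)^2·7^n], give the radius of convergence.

By the ratio test, |a_{n+1}/a_n| = (2n+1)·(2n+2)/(n+1)² · 5/7 → 20/7.
Thus R = 1/(20/7) = 7/20.

R = 7/20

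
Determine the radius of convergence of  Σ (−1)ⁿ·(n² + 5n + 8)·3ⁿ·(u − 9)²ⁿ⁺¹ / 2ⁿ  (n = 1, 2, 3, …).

R = √6/3

The ratio of consecutive coefficients is [((n+1)² + 5(n+1) + 8)/(n² + 5n + 8)] · 3/2 → 3/2.
Successive powers of (u − 9) differ by 2, so the series converges when |u − 9|² · 3/2 < 1, i.e. |u − 9| < √(2/3). So R = √6/3.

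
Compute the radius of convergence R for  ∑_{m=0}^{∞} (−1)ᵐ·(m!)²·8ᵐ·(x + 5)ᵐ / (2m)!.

Apply the ratio test: |a_{m+1}| / |a_m| = (m+1)²/[(2m+1)·(2m+2)] · 8, which tends to 2 as m → ∞.
Thus R = 1/(2) = 1/2.

R = 1/2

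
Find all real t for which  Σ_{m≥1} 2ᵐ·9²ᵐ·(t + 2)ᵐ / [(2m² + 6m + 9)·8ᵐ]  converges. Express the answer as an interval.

[-166/81, -158/81]

By the ratio test, |a_{m+1}/a_m| = [(2m² + 6m + 9)/(2(m+1)² + 6(m+1) + 9)] · 2·81/8 → 81/4.
Convergence for |t + 2| · 81/4 < 1, i.e. |t + 2| < 4/81. So R = 4/81.
When t = -158/81, the terms are on the order of 1/m², so the series converges absolutely by comparison with the p-series (p = 2 > 1).
At t = -166/81: the series is dominated by a constant times Σ 1/m², which converges (p = 2 > 1).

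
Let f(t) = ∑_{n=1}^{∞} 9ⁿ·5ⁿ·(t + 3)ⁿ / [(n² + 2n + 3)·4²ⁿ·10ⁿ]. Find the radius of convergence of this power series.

R = 32/9

Ratio test: |a_{n+1}/a_n| = [(n² + 2n + 3)/((n+1)² + 2(n+1) + 3)] · 9·5/(16·10) → 9/32 as n → ∞.
Hence the series converges for |t + 3| < 1/(9/32) = 32/9, so the radius of convergence is 32/9.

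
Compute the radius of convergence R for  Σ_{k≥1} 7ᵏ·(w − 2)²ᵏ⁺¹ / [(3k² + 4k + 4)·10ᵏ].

R = √70/7

By the ratio test, |a_{k+1}/a_k| = [(3k² + 4k + 4)/(3(k+1)² + 4(k+1) + 4)] · 7/10 → 7/10.
Since the exponent of (w − 2) increases by 2 each term, convergence requires |w − 2|² < 10/7, hence R = √70/7.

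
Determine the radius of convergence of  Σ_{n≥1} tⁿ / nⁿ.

Root test: |a_n|^(1/n) = 1/n → 0.
The limit is 0 for every t, so R = ∞.

R = ∞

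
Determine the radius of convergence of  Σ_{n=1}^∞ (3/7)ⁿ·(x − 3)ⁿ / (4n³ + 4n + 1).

The ratio of consecutive coefficients is [(4n³ + 4n + 1)/(4(n+1)³ + 4(n+1) + 1)] · 3/7 → 3/7.
The series converges when 3/7 · |x − 3| < 1, giving R = 7/3.

R = 7/3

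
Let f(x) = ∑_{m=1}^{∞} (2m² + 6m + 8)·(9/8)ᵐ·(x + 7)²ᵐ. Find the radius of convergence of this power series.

R = 2√2/3

The ratio of consecutive coefficients is [(2(m+1)² + 6(m+1) + 8)/(2m² + 6m + 8)] · 9/8 → 9/8.
Since the exponent of (x + 7) increases by 2 each term, convergence requires |x + 7|² < 8/9, hence R = 2√2/3.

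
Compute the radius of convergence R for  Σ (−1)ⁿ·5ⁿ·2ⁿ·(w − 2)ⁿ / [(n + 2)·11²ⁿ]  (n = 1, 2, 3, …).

R = 121/10

By the ratio test, |a_{n+1}/a_n| = [(n + 2)/((n+1) + 2)] · 5·2/121 → 10/121.
Thus R = 1/(10/121) = 121/10.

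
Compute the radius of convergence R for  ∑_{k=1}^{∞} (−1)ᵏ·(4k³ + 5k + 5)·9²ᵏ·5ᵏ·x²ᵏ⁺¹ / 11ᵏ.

Ratio test: |a_{k+1}/a_k| = [(4(k+1)³ + 5(k+1) + 5)/(4k³ + 5k + 5)] · 81·5/11 → 405/11 as k → ∞.
Successive powers of x differ by 2, so the series converges when |x|² · 405/11 < 1, i.e. |x| < √(11/405). So R = √55/45.

R = √55/45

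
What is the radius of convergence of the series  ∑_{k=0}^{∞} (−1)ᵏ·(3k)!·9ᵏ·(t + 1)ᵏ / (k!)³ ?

Apply the ratio test: |a_{k+1}| / |a_k| = (3k+1)·(3k+2)·(3k+3)/(k+1)³ · 9, which tends to 243 as k → ∞.
Thus R = 1/(243) = 1/243.

R = 1/243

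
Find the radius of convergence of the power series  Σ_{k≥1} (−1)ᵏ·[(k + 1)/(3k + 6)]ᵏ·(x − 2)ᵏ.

Applying the root test, |a_k|^(1/k) = (k + 1)/(3k + 6) → 1/3.
Convergence for |x − 2| · 1/3 < 1, i.e. |x − 2| < 3. So R = 3.

R = 3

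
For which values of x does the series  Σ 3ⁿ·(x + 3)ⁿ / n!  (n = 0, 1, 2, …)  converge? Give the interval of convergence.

(−∞, ∞)

Ratio test: |a_{n+1}/a_n| = 3 · 1/(n+1) → 0 as n → ∞.
The ratio tends to 0 regardless of x, hence R = ∞.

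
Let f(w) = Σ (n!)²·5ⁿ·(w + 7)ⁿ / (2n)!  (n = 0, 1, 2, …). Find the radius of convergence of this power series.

R = 4/5

Apply the ratio test: |a_{n+1}| / |a_n| = (n+1)²/[(2n+1)·(2n+2)] · 5, which tends to 5/4 as n → ∞.
Hence the series converges for |w + 7| < 1/(5/4) = 4/5, so the radius of convergence is 4/5.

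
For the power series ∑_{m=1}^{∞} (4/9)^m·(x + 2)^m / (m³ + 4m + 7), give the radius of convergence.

By the ratio test, |a_{m+1}/a_m| = [(m³ + 4m + 7)/((m+1)³ + 4(m+1) + 7)] · 4/9 → 4/9.
Thus R = 1/(4/9) = 9/4.

R = 9/4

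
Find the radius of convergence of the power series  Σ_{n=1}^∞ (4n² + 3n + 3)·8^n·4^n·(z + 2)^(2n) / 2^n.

R = 1/4

Ratio test: |a_{n+1}/a_n| = [(4(n+1)² + 3(n+1) + 3)/(4n² + 3n + 3)] · 8·4/2 → 16 as n → ∞.
Successive powers of (z + 2) differ by 2, so the series converges when |z + 2|² · 16 < 1, i.e. |z + 2| < √(1/16) = 1/4. So R = 1/4.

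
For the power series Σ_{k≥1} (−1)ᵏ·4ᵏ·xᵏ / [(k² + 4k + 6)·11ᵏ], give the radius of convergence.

The ratio of consecutive coefficients is [(k² + 4k + 6)/((k+1)² + 4(k+1) + 6)] · 4/11 → 4/11.
Thus R = 1/(4/11) = 11/4.

R = 11/4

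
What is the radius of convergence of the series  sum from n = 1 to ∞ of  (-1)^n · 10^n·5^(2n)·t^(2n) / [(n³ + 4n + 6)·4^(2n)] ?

By the ratio test, |a_{n+1}/a_n| = [(n³ + 4n + 6)/((n+1)³ + 4(n+1) + 6)] · 10·25/16 → 125/8.
Since the exponent of t increases by 2 each term, convergence requires |t|² < 8/125, hence R = 2√10/25.

R = 2√10/25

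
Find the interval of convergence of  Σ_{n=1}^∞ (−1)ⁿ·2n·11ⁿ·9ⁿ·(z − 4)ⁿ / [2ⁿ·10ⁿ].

The ratio of consecutive coefficients is [2(n+1)/2n] · 11·9/(2·10) → 99/20.
Convergence for |z − 4| · 99/20 < 1, i.e. |z − 4| < 20/99. So R = 20/99.
Check z = 416/99: the n-th term does not approach 0; divergence by the term test.
When z = 376/99, the terms do not tend to 0, so the series diverges.

(376/99, 416/99)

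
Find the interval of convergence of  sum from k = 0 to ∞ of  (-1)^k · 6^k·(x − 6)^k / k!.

(−∞, ∞)

By the ratio test, |a_{k+1}/a_k| = 6 · 1/(k+1) → 0.
The limit is 0, so the series converges for all x; R = ∞.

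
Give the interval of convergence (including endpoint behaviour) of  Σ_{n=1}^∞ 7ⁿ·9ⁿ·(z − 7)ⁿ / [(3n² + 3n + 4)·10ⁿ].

Apply the ratio test: |a_{n+1}| / |a_n| = [(3n² + 3n + 4)/(3(n+1)² + 3(n+1) + 4)] · 7·9/10, which tends to 63/10 as n → ∞.
Hence the series converges for |z − 7| < 1/(63/10) = 10/63, so the radius of convergence is 10/63.
Endpoint z = 451/63: absolute convergence follows by limit comparison with Σ 1/n².
Check z = 431/63: the terms are on the order of 1/n², so the series converges absolutely by comparison with the p-series (p = 2 > 1).

[431/63, 451/63]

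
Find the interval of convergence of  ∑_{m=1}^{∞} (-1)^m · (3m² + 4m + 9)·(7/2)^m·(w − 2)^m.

(12/7, 16/7)

Apply the ratio test: |a_{m+1}| / |a_m| = [(3(m+1)² + 4(m+1) + 9)/(3m² + 4m + 9)] · 7/2, which tends to 7/2 as m → ∞.
Thus R = 1/(7/2) = 2/7.
Endpoint w = 16/7: the terms do not tend to 0, so the series diverges.
Endpoint w = 12/7: the terms do not tend to 0, so the series diverges.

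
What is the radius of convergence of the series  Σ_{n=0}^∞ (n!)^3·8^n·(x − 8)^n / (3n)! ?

By the ratio test, |a_{n+1}/a_n| = (n+1)³/[(3n+1)·(3n+2)·(3n+3)] · 8 → 8/27.
Thus R = 1/(8/27) = 27/8.

R = 27/8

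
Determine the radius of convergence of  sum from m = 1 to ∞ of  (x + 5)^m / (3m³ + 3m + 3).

R = 1

Ratio test: |a_{m+1}/a_m| = (3m³ + 3m + 3)/(3(m+1)³ + 3(m+1) + 3) → 1 as m → ∞.
Hence R = 1.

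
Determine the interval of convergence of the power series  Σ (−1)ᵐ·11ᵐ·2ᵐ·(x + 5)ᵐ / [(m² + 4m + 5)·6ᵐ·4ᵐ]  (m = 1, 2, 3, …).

[-67/11, -43/11]

Apply the ratio test: |a_{m+1}| / |a_m| = [(m² + 4m + 5)/((m+1)² + 4(m+1) + 5)] · 11·2/(6·4), which tends to 11/12 as m → ∞.
Convergence for |x + 5| · 11/12 < 1, i.e. |x + 5| < 12/11. So R = 12/11.
Check x = -43/11: the terms are on the order of 1/m², so the series converges absolutely by comparison with the p-series (p = 2 > 1).
Check x = -67/11: the terms are on the order of 1/m², so the series converges absolutely by comparison with the p-series (p = 2 > 1).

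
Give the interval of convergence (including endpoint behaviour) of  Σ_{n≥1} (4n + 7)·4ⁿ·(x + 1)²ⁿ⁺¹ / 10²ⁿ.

By the ratio test, |a_{n+1}/a_n| = [(4(n+1) + 7)/(4n + 7)] · 4/100 → 1/25.
Successive powers of (x + 1) differ by 2, so the series converges when |x + 1|² · 1/25 < 1, i.e. |x + 1| < √(25) = 5. So R = 5.
Endpoint x = 4: the terms have absolute value of order n, which does not tend to 0, so the series diverges by the divergence test.
At x = -6: the n-th term does not approach 0; divergence by the term test.

(-6, 4)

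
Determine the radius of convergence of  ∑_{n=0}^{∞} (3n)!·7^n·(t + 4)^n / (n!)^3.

R = 1/189

Apply the ratio test: |a_{n+1}| / |a_n| = (3n+1)·(3n+2)·(3n+3)/(n+1)³ · 7, which tends to 189 as n → ∞.
Convergence for |t + 4| · 189 < 1, i.e. |t + 4| < 1/189. So R = 1/189.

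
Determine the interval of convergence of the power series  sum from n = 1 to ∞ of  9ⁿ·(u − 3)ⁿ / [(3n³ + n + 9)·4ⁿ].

Apply the ratio test: |a_{n+1}| / |a_n| = [(3n³ + n + 9)/(3(n+1)³ + (n+1) + 9)] · 9/4, which tends to 9/4 as n → ∞.
Thus R = 1/(9/4) = 4/9.
When u = 31/9, the series is dominated by a constant times Σ 1/n³, which converges (p = 3 > 1).
When u = 23/9, the series is dominated by a constant times Σ 1/n³, which converges (p = 3 > 1).

[23/9, 31/9]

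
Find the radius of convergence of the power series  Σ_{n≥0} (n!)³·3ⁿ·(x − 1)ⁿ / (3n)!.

The ratio of consecutive coefficients is (n+1)³/[(3n+1)·(3n+2)·(3n+3)] · 3 → 1/9.
Hence the series converges for |x − 1| < 1/(1/9) = 9, so the radius of convergence is 9.

R = 9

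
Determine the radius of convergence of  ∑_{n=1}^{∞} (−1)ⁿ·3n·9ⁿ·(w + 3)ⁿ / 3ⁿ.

By the ratio test, |a_{n+1}/a_n| = [3(n+1)/3n] · 9/3 → 3.
The series converges when 3 · |w + 3| < 1, giving R = 1/3.

R = 1/3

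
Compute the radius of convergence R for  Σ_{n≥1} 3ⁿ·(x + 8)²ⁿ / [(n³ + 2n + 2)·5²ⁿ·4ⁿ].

R = 10√3/3

By the ratio test, |a_{n+1}/a_n| = [(n³ + 2n + 2)/((n+1)³ + 2(n+1) + 2)] · 3/(25·4) → 3/100.
Since the exponent of (x + 8) increases by 2 each term, convergence requires |x + 8|² < 100/3, hence R = 10√3/3.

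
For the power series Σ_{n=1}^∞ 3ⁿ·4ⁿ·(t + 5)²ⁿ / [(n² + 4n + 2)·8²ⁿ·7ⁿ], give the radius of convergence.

The ratio of consecutive coefficients is [(n² + 4n + 2)/((n+1)² + 4(n+1) + 2)] · 3·4/(64·7) → 3/112.
Since the exponent of (t + 5) increases by 2 each term, convergence requires |t + 5|² < 112/3, hence R = 4√21/3.

R = 4√21/3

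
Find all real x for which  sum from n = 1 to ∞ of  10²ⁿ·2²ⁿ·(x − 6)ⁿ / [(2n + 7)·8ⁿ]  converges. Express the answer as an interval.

[299/50, 301/50)

The ratio of consecutive coefficients is [(2n + 7)/(2(n+1) + 7)] · 100·4/8 → 50.
Convergence for |x − 6| · 50 < 1, i.e. |x − 6| < 1/50. So R = 1/50.
When x = 301/50, the terms are asymptotic to a nonzero constant times 1/n, so the series diverges by limit comparison with Σ 1/n.
Check x = 299/50: an alternating series whose terms decrease to 0 in absolute value, so it converges by the Leibniz criterion.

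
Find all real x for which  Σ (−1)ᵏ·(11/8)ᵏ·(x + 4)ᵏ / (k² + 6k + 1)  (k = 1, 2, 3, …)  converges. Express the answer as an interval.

Apply the ratio test: |a_{k+1}| / |a_k| = [(k² + 6k + 1)/((k+1)² + 6(k+1) + 1)] · 11/8, which tends to 11/8 as k → ∞.
Hence the series converges for |x + 4| < 1/(11/8) = 8/11, so the radius of convergence is 8/11.
Check x = -36/11: the terms are on the order of 1/k², so the series converges absolutely by comparison with the p-series (p = 2 > 1).
Endpoint x = -52/11: absolute convergence follows by limit comparison with Σ 1/k².

[-52/11, -36/11]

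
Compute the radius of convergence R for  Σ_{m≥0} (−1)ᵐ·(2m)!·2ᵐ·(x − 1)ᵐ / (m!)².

R = 1/8

Ratio test: |a_{m+1}/a_m| = (2m+1)·(2m+2)/(m+1)² · 2 → 8 as m → ∞.
Thus R = 1/(8) = 1/8.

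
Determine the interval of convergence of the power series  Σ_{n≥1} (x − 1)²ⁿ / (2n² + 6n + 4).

[0, 2]

The ratio of consecutive coefficients is (2n² + 6n + 4)/(2(n+1)² + 6(n+1) + 4) → 1.
Writing y = (x − 1)², the series in y has radius 1, so |x − 1| < √(1) = 1 and R = 1.
Endpoint x = 2: absolute convergence follows by limit comparison with Σ 1/n².
Endpoint x = 0: the terms are on the order of 1/n², so the series converges absolutely by comparison with the p-series (p = 2 > 1).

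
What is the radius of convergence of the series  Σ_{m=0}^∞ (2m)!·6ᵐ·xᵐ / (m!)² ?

Apply the ratio test: |a_{m+1}| / |a_m| = (2m+1)·(2m+2)/(m+1)² · 6, which tends to 24 as m → ∞.
Convergence for |x| · 24 < 1, i.e. |x| < 1/24. So R = 1/24.

R = 1/24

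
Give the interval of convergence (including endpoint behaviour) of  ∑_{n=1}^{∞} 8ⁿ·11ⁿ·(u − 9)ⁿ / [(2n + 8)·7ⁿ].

[785/88, 799/88)

Apply the ratio test: |a_{n+1}| / |a_n| = [(2n + 8)/(2(n+1) + 8)] · 8·11/7, which tends to 88/7 as n → ∞.
Convergence for |u − 9| · 88/7 < 1, i.e. |u − 9| < 7/88. So R = 7/88.
At u = 799/88: comparison with the harmonic series Σ 1/n shows the series diverges.
When u = 785/88, an alternating series whose terms decrease to 0 in absolute value, so it converges by the Leibniz criterion.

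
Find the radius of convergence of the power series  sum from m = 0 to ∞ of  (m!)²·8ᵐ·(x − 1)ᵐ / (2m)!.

Apply the ratio test: |a_{m+1}| / |a_m| = (m+1)²/[(2m+1)·(2m+2)] · 8, which tends to 2 as m → ∞.
Thus R = 1/(2) = 1/2.

R = 1/2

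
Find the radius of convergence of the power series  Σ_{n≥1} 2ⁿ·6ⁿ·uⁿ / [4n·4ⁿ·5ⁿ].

R = 5/3

Ratio test: |a_{n+1}/a_n| = [4n/4(n+1)] · 2·6/(4·5) → 3/5 as n → ∞.
Hence the series converges for |u| < 1/(3/5) = 5/3, so the radius of convergence is 5/3.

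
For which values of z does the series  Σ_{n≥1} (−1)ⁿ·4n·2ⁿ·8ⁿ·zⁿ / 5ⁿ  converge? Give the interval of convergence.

By the ratio test, |a_{n+1}/a_n| = [4(n+1)/4n] · 2·8/5 → 16/5.
Thus R = 1/(16/5) = 5/16.
When z = 5/16, the n-th term does not approach 0; divergence by the term test.
Endpoint z = -5/16: the n-th term does not approach 0; divergence by the term test.

(-5/16, 5/16)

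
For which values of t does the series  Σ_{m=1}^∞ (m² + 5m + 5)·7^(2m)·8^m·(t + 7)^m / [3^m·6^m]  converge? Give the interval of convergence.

The ratio of consecutive coefficients is [((m+1)² + 5(m+1) + 5)/(m² + 5m + 5)] · 49·8/(3·6) → 196/9.
The series converges when 196/9 · |t + 7| < 1, giving R = 9/196.
When t = -1363/196, the m-th term does not approach 0; divergence by the term test.
When t = -1381/196, the terms have absolute value of order m², which does not tend to 0, so the series diverges by the divergence test.

(-1381/196, -1363/196)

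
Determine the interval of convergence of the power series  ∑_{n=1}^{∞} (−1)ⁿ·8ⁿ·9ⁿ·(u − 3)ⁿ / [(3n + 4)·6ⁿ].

Apply the ratio test: |a_{n+1}| / |a_n| = [(3n + 4)/(3(n+1) + 4)] · 8·9/6, which tends to 12 as n → ∞.
Thus R = 1/(12) = 1/12.
When u = 37/12, the terms alternate in sign and decrease monotonically to 0 in absolute value (size ~ c/n), so the alternating series test gives convergence.
When u = 35/12, the terms behave like c/n; limit comparison with the harmonic series gives divergence.

(35/12, 37/12]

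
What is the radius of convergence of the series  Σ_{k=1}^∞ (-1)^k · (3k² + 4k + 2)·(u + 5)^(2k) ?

The ratio of consecutive coefficients is (3(k+1)² + 4(k+1) + 2)/(3k² + 4k + 2) → 1.
Since the exponent of (u + 5) increases by 2 each term, convergence requires |u + 5|² < 1, hence R = 1.

R = 1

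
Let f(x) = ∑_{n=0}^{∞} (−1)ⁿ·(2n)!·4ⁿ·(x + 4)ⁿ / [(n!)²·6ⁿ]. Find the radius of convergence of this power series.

R = 3/8

Apply the ratio test: |a_{n+1}| / |a_n| = (2n+1)·(2n+2)/(n+1)² · 4/6, which tends to 8/3 as n → ∞.
Convergence for |x + 4| · 8/3 < 1, i.e. |x + 4| < 3/8. So R = 3/8.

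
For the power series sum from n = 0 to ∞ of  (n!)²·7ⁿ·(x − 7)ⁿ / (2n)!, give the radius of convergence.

Ratio test: |a_{n+1}/a_n| = (n+1)²/[(2n+1)·(2n+2)] · 7 → 7/4 as n → ∞.
Convergence for |x − 7| · 7/4 < 1, i.e. |x − 7| < 4/7. So R = 4/7.

R = 4/7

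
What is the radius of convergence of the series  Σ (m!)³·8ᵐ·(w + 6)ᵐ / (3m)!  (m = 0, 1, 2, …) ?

By the ratio test, |a_{m+1}/a_m| = (m+1)³/[(3m+1)·(3m+2)·(3m+3)] · 8 → 8/27.
The series converges when 8/27 · |w + 6| < 1, giving R = 27/8.

R = 27/8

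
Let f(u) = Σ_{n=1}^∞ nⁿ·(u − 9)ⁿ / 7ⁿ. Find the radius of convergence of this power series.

By the Cauchy root test, |a_n|^(1/n) = n/7 → ∞.
Since the n-th root of |a_n| is unbounded, the series converges only at u = 9; R = 0.

R = 0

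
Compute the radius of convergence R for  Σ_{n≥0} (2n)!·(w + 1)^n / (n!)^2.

The ratio of consecutive coefficients is (2n+1)·(2n+2)/(n+1)² → 4.
Hence the series converges for |w + 1| < 1/(4) = 1/4, so the radius of convergence is 1/4.

R = 1/4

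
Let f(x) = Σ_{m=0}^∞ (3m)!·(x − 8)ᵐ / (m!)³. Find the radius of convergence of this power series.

R = 1/27

Apply the ratio test: |a_{m+1}| / |a_m| = (3m+1)·(3m+2)·(3m+3)/(m+1)³, which tends to 27 as m → ∞.
Convergence for |x − 8| · 27 < 1, i.e. |x − 8| < 1/27. So R = 1/27.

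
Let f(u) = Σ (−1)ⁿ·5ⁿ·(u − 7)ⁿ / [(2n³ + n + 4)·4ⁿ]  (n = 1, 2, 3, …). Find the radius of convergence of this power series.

Ratio test: |a_{n+1}/a_n| = [(2n³ + n + 4)/(2(n+1)³ + (n+1) + 4)] · 5/4 → 5/4 as n → ∞.
The series converges when 5/4 · |u − 7| < 1, giving R = 4/5.

R = 4/5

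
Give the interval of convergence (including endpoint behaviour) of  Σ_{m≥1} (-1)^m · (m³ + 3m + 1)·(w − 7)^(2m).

By the ratio test, |a_{m+1}/a_m| = ((m+1)³ + 3(m+1) + 1)/(m³ + 3m + 1) → 1.
Since the exponent of (w − 7) increases by 2 each term, convergence requires |w − 7|² < 1, hence R = 1.
Check w = 8: the m-th term does not approach 0; divergence by the term test.
Check w = 6: the terms do not tend to 0, so the series diverges.

(6, 8)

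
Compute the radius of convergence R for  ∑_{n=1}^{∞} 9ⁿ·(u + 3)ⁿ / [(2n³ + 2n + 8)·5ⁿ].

Apply the ratio test: |a_{n+1}| / |a_n| = [(2n³ + 2n + 8)/(2(n+1)³ + 2(n+1) + 8)] · 9/5, which tends to 9/5 as n → ∞.
Hence the series converges for |u + 3| < 1/(9/5) = 5/9, so the radius of convergence is 5/9.

R = 5/9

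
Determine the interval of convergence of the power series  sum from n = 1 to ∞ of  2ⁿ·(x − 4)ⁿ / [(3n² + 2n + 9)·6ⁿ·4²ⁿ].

The ratio of consecutive coefficients is [(3n² + 2n + 9)/(3(n+1)² + 2(n+1) + 9)] · 2/(6·16) → 1/48.
Hence the series converges for |x − 4| < 1/(1/48) = 48, so the radius of convergence is 48.
Endpoint x = 52: the series is dominated by a constant times Σ 1/n², which converges (p = 2 > 1).
Check x = -44: absolute convergence follows by limit comparison with Σ 1/n².

[-44, 52]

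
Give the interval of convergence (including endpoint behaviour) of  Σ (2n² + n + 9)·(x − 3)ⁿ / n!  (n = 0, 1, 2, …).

Ratio test: |a_{n+1}/a_n| = (2(n+1)² + (n+1) + 9)/(2n² + n + 9) · 1/(n+1) → 0 as n → ∞.
Since the limit is 0 < 1 for every x, the series converges on all of ℝ and R = ∞.

(−∞, ∞)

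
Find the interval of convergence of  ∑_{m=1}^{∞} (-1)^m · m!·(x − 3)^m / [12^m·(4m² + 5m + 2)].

{3}

Ratio test: |a_{m+1}/a_m| = (m+1) · 1/12 · (4m² + 5m + 2)/(4(m+1)² + 5(m+1) + 2) → ∞ as m → ∞.
Since the ratio → ∞, the series diverges for every x ≠ 3, and R = 0.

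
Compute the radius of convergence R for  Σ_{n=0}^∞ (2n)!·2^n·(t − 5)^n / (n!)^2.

R = 1/8

By the ratio test, |a_{n+1}/a_n| = (2n+1)·(2n+2)/(n+1)² · 2 → 8.
Convergence for |t − 5| · 8 < 1, i.e. |t − 5| < 1/8. So R = 1/8.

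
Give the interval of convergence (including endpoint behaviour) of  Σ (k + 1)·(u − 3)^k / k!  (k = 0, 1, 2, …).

By the ratio test, |a_{k+1}/a_k| = ((k+1) + 1)/(k + 1) · 1/(k+1) → 0.
Since the limit is 0 < 1 for every u, the series converges on all of ℝ and R = ∞.

(−∞, ∞)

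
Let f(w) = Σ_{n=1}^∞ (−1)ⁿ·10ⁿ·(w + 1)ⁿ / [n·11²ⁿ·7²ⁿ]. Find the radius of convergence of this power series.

R = 5929/10

Ratio test: |a_{n+1}/a_n| = [n/(n+1)] · 10/(121·49) → 10/5929 as n → ∞.
Convergence for |w + 1| · 10/5929 < 1, i.e. |w + 1| < 5929/10. So R = 5929/10.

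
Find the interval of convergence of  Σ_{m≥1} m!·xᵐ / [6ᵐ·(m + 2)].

Ratio test: |a_{m+1}/a_m| = (m+1) · 1/6 · (m + 2)/((m+1) + 2) → ∞ as m → ∞.
Since the ratio → ∞, the series diverges for every x ≠ 0, and R = 0.

{0}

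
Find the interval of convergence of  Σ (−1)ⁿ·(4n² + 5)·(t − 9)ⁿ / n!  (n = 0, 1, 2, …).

Ratio test: |a_{n+1}/a_n| = (4(n+1)² + 5)/(4n² + 5) · 1/(n+1) → 0 as n → ∞.
Since the limit is 0 < 1 for every t, the series converges on all of ℝ and R = ∞.

(−∞, ∞)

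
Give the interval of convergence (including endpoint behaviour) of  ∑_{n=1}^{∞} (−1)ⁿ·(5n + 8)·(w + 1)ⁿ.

Apply the ratio test: |a_{n+1}| / |a_n| = (5(n+1) + 8)/(5n + 8), which tends to 1 as n → ∞.
Convergence for |w + 1| < 1, so R = 1.
When w = 0, the n-th term does not approach 0; divergence by the term test.
At w = -2: the terms do not tend to 0, so the series diverges.

(-2, 0)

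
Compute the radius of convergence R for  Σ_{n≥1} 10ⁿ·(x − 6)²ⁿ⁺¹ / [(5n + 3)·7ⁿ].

R = √70/10

Ratio test: |a_{n+1}/a_n| = [(5n + 3)/(5(n+1) + 3)] · 10/7 → 10/7 as n → ∞.
Successive powers of (x − 6) differ by 2, so the series converges when |x − 6|² · 10/7 < 1, i.e. |x − 6| < √(7/10). So R = √70/10.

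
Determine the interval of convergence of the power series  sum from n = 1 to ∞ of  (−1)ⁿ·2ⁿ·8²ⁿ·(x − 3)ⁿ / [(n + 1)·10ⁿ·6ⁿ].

Ratio test: |a_{n+1}/a_n| = [(n + 1)/((n+1) + 1)] · 2·64/(10·6) → 32/15 as n → ∞.
The series converges when 32/15 · |x − 3| < 1, giving R = 15/32.
When x = 111/32, convergence follows from the alternating series test (terms decrease monotonically to 0).
Check x = 81/32: the terms behave like c/n; limit comparison with the harmonic series gives divergence.

(81/32, 111/32]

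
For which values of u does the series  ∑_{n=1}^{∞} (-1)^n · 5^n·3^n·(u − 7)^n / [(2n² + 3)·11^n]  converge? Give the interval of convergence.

By the ratio test, |a_{n+1}/a_n| = [(2n² + 3)/(2(n+1)² + 3)] · 5·3/11 → 15/11.
The series converges when 15/11 · |u − 7| < 1, giving R = 11/15.
At u = 116/15: the terms are on the order of 1/n², so the series converges absolutely by comparison with the p-series (p = 2 > 1).
At u = 94/15: the series is dominated by a constant times Σ 1/n², which converges (p = 2 > 1).

[94/15, 116/15]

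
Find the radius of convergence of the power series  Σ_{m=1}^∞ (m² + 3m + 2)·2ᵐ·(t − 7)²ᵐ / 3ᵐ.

R = √6/2

Apply the ratio test: |a_{m+1}| / |a_m| = [((m+1)² + 3(m+1) + 2)/(m² + 3m + 2)] · 2/3, which tends to 2/3 as m → ∞.
Since the exponent of (t − 7) increases by 2 each term, convergence requires |t − 7|² < 3/2, hence R = √6/2.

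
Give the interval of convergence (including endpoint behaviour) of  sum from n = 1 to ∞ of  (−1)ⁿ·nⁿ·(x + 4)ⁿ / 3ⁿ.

Root test: |a_n|^(1/n) = n/3 → ∞.
The root grows without bound, so R = 0 (convergence only at x = -4).

{-4}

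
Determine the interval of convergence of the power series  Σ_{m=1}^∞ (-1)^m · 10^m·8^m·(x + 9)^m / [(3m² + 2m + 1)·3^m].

[-723/80, -717/80]

By the ratio test, |a_{m+1}/a_m| = [(3m² + 2m + 1)/(3(m+1)² + 2(m+1) + 1)] · 10·8/3 → 80/3.
Hence the series converges for |x + 9| < 1/(80/3) = 3/80, so the radius of convergence is 3/80.
When x = -717/80, absolute convergence follows by limit comparison with Σ 1/m².
At x = -723/80: the terms are on the order of 1/m², so the series converges absolutely by comparison with the p-series (p = 2 > 1).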